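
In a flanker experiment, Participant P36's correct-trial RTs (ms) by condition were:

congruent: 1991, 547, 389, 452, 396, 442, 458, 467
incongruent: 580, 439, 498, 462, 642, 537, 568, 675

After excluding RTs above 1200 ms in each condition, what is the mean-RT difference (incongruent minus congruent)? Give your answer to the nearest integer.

100 ms

congruent: exclude 1991
M(congruent) = 3151/7 = 450.143
M(incongruent) = 4401/8 = 550.125
Difference = 550.125 − 450.143 = 99.982 ms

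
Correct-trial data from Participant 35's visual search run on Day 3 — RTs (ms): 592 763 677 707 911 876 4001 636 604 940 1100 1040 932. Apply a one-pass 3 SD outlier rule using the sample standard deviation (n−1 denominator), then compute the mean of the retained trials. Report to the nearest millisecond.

815 ms

n = 13, ΣRT = 13779, M = 1059.923
Σ(x−M)² = 9704564.92; s = √(9704564.92/12) = 899.285
Cutoffs: 1059.923 ± 3·899.285 → [-1637.9, 3757.8]
Outside: 4001 → excluded.
Retained (n=12): Σ = 9778, mean = 9778/12 = 814.833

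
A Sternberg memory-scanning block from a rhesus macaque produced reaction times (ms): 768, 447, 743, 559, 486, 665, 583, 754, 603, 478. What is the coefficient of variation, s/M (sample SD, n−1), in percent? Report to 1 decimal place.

19.7%

n = 10, Σ = 6086, M = 608.6000
Σ(x−M)² = 129142.400; s = √(129142.400/9) = 119.7880
CV = 119.7880 / 608.6000 = 0.19683 = 19.683%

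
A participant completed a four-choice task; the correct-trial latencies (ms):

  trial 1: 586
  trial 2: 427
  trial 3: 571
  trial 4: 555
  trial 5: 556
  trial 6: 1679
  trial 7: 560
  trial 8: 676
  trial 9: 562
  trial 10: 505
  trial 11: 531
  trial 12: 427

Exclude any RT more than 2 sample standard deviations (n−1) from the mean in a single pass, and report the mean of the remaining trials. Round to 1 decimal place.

n = 12, ΣRT = 7635, M = 636.250
Σ(x−M)² = 1235934.25; s = √(1235934.25/11) = 335.198
Cutoffs: 636.250 ± 2·335.198 → [-34.1, 1306.6]
Outside: 1679 → excluded.
Retained (n=11): Σ = 5956, mean = 5956/11 = 541.455

541.5 ms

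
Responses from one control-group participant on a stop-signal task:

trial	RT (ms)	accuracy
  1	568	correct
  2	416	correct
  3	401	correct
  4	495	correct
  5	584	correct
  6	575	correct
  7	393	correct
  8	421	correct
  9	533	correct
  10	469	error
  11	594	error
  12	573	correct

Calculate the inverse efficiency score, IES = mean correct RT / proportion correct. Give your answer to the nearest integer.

Correct trials (n=10): 568, 416, 401, 495, 584, 575, 393, 421, 533, 573
Mean correct RT = 4959/10 = 495.9000 ms
Proportion correct = 10/12
IES = 495.9000 / (10/12) = 595.080 ms

595 ms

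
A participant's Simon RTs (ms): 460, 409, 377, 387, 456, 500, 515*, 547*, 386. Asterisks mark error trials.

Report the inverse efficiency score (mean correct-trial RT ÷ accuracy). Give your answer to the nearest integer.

Correct trials (n=7): 460, 409, 377, 387, 456, 500, 386
Mean correct RT = 2975/7 = 425.0000 ms
Proportion correct = 7/9
IES = 425.0000 / (7/9) = 546.429 ms

546 ms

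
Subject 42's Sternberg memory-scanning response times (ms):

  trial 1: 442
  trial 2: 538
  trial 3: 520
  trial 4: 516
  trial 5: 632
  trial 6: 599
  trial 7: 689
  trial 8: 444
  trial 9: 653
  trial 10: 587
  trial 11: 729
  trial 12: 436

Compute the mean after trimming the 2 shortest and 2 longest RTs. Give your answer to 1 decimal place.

561.1 ms

Sorted: 436, 442, 444, 516, 520, 538, 587, 599, 632, 653, 689, 729
Drop lowest 2 (436, 442) and highest 2 (689, 729)
Remaining (n=8): Σ = 4489, mean = 4489/8 = 561.125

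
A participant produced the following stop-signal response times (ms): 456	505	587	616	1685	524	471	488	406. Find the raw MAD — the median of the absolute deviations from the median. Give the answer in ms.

Sorted: 406, 456, 471, 488, 505, 524, 587, 616, 1685 → median = 505
|x − 505|: 49, 0, 82, 111, 1180, 19, 34, 17, 99
Sorted deviations: 0, 17, 19, 34, 49, 82, 99, 111, 1180 → MAD = 49

49 ms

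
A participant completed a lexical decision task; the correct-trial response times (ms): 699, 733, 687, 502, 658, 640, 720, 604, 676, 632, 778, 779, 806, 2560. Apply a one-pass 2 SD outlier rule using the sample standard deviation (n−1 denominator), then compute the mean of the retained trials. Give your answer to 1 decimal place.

685.7 ms

n = 14, ΣRT = 11474, M = 819.571
Σ(x−M)² = 3343641.43; s = √(3343641.43/13) = 507.152
Cutoffs: 819.571 ± 2·507.152 → [-194.7, 1833.9]
Outside: 2560 → excluded.
Retained (n=13): Σ = 8914, mean = 8914/13 = 685.692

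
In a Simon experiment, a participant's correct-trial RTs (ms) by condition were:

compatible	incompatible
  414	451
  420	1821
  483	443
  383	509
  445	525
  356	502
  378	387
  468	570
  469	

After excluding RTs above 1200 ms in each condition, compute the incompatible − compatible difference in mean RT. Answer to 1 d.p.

59.9 ms

incompatible: exclude 1821
M(compatible) = 3816/9 = 424.000
M(incompatible) = 3387/7 = 483.857
Difference = 483.857 − 424.000 = 59.857 ms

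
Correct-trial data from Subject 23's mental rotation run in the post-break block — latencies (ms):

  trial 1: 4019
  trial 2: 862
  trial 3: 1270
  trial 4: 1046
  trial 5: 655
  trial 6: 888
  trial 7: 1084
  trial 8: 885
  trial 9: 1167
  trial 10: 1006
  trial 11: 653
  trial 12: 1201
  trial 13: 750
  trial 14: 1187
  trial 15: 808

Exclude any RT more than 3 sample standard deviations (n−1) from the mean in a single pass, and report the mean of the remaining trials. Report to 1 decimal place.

961.6 ms

n = 15, ΣRT = 17481, M = 1165.400
Σ(x−M)² = 9272981.60; s = √(9272981.60/14) = 813.852
Cutoffs: 1165.400 ± 3·813.852 → [-1276.2, 3607.0]
Outside: 4019 → excluded.
Retained (n=14): Σ = 13462, mean = 13462/14 = 961.571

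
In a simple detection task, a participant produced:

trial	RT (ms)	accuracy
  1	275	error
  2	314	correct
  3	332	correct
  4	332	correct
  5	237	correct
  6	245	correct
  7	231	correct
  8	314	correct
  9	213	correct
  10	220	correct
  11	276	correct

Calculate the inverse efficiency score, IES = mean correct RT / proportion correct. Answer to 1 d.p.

298.5 ms

Correct trials (n=10): 314, 332, 332, 237, 245, 231, 314, 213, 220, 276
Mean correct RT = 2714/10 = 271.4000 ms
Proportion correct = 10/11
IES = 271.4000 / (10/11) = 298.540 ms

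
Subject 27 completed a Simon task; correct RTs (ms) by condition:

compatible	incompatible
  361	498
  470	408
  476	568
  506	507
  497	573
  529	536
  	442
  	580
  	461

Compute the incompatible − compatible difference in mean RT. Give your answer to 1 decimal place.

34.9 ms

M(compatible) = 2839/6 = 473.167
M(incompatible) = 4573/9 = 508.111
Difference = 508.111 − 473.167 = 34.944 ms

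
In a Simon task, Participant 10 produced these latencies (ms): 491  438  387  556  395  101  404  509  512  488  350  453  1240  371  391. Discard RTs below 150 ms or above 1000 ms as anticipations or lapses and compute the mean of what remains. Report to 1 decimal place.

441.9 ms

Excluded: 101, 1240
Retained (n=13): Σ = 5745
Mean = 5745/13 = 441.9231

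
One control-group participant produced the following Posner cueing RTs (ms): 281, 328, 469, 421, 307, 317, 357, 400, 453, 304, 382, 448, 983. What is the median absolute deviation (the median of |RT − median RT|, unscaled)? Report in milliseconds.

66 ms

Sorted: 281, 304, 307, 317, 328, 357, 382, 400, 421, 448, 453, 469, 983 → median = 382
|x − 382|: 101, 54, 87, 39, 75, 65, 25, 18, 71, 78, 0, 66, 601
Sorted deviations: 0, 18, 25, 39, 54, 65, 66, 71, 75, 78, 87, 101, 601 → MAD = 66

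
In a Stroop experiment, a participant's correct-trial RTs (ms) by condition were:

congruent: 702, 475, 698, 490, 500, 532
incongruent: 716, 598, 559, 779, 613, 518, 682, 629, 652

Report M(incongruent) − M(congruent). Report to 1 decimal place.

M(congruent) = 3397/6 = 566.167
M(incongruent) = 5746/9 = 638.444
Difference = 638.444 − 566.167 = 72.278 ms

72.3 ms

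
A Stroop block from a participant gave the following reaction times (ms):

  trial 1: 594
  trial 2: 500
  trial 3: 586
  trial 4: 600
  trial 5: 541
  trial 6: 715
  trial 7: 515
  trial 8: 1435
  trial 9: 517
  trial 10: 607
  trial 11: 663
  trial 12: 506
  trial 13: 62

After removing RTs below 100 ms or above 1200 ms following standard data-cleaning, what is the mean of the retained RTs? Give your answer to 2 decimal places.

576.73 ms

Excluded: 62, 1435
Retained (n=11): Σ = 6344
Mean = 6344/11 = 576.7273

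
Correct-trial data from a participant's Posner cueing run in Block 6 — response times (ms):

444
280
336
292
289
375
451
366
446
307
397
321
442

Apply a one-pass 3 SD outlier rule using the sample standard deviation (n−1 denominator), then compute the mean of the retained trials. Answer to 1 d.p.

n = 13, ΣRT = 4746, M = 365.077
Σ(x−M)² = 51722.92; s = √(51722.92/12) = 65.652
Cutoffs: 365.077 ± 3·65.652 → [168.1, 562.0]
No RTs fall outside the cutoffs; all 13 retained. Mean = 4746/13 = 365.077

365.1 ms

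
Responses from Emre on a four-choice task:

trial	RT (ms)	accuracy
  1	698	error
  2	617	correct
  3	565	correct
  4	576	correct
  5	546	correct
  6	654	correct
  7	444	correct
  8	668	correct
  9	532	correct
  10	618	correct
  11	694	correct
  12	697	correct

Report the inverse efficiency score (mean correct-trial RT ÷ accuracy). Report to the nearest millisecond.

Correct trials (n=11): 617, 565, 576, 546, 654, 444, 668, 532, 618, 694, 697
Mean correct RT = 6611/11 = 601.0000 ms
Proportion correct = 11/12
IES = 601.0000 / (11/12) = 655.636 ms

656 ms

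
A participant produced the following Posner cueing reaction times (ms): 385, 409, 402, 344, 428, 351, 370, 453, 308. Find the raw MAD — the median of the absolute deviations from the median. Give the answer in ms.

Sorted: 308, 344, 351, 370, 385, 402, 409, 428, 453 → median = 385
|x − 385|: 0, 24, 17, 41, 43, 34, 15, 68, 77
Sorted deviations: 0, 15, 17, 24, 34, 41, 43, 68, 77 → MAD = 34

34 ms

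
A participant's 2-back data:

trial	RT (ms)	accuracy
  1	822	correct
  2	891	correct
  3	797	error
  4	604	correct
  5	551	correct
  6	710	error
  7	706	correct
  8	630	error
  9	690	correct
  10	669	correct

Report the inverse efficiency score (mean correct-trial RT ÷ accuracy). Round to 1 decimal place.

1006.7 ms

Correct trials (n=7): 822, 891, 604, 551, 706, 690, 669
Mean correct RT = 4933/7 = 704.7143 ms
Proportion correct = 7/10
IES = 704.7143 / (7/10) = 1006.735 ms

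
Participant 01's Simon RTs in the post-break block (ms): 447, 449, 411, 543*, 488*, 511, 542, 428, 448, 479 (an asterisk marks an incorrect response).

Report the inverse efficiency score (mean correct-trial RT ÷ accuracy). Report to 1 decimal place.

Correct trials (n=8): 447, 449, 411, 511, 542, 428, 448, 479
Mean correct RT = 3715/8 = 464.3750 ms
Proportion correct = 8/10
IES = 464.3750 / (8/10) = 580.469 ms

580.5 ms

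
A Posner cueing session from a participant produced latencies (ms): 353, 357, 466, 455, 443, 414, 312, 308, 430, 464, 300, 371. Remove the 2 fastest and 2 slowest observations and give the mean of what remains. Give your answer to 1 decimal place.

391.9 ms

Sorted: 300, 308, 312, 353, 357, 371, 414, 430, 443, 455, 464, 466
Drop lowest 2 (300, 308) and highest 2 (464, 466)
Remaining (n=8): Σ = 3135, mean = 3135/8 = 391.875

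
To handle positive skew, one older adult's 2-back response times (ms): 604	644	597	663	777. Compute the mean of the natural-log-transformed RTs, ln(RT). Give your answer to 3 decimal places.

ln(RT): 6.4036, 6.4677, 6.3919, 6.4968, 6.6554
Σ ln(RT) = 32.4154
Mean = 32.4154/5 = 6.48308

6.483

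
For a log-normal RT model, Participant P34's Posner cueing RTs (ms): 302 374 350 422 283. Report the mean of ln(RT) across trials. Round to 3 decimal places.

ln(RT): 5.7104, 5.9243, 5.8579, 6.0450, 5.6454
Σ ln(RT) = 29.1831
Mean = 29.1831/5 = 5.83661

5.837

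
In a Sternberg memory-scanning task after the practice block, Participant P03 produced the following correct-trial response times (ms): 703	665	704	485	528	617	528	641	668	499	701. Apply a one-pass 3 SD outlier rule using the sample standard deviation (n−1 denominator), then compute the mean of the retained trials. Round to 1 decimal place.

n = 11, ΣRT = 6739, M = 612.636
Σ(x−M)² = 74482.55; s = √(74482.55/10) = 86.303
Cutoffs: 612.636 ± 3·86.303 → [353.7, 871.5]
No RTs fall outside the cutoffs; all 11 retained. Mean = 6739/11 = 612.636

612.6 ms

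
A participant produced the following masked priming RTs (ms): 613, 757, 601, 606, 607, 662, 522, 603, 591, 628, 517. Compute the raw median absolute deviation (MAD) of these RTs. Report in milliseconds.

15 ms

Sorted: 517, 522, 591, 601, 603, 606, 607, 613, 628, 662, 757 → median = 606
|x − 606|: 7, 151, 5, 0, 1, 56, 84, 3, 15, 22, 89
Sorted deviations: 0, 1, 3, 5, 7, 15, 22, 56, 84, 89, 151 → MAD = 15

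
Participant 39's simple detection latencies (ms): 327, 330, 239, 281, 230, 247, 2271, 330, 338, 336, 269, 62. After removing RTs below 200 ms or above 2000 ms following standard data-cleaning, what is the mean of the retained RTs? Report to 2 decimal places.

Excluded: 62, 2271
Retained (n=10): Σ = 2927
Mean = 2927/10 = 292.7000

292.70 ms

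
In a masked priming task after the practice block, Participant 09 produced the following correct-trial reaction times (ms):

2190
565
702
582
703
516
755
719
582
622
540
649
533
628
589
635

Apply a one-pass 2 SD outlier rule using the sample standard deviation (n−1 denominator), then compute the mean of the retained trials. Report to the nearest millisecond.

n = 16, ΣRT = 11510, M = 719.375
Σ(x−M)² = 2381325.75; s = √(2381325.75/15) = 398.441
Cutoffs: 719.375 ± 2·398.441 → [-77.5, 1516.3]
Outside: 2190 → excluded.
Retained (n=15): Σ = 9320, mean = 9320/15 = 621.333

621 ms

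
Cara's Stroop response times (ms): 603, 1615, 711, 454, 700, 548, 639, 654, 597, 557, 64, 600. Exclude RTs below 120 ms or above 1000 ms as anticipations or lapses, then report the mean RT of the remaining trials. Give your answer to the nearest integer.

Excluded: 64, 1615
Retained (n=10): Σ = 6063
Mean = 6063/10 = 606.3000

606 ms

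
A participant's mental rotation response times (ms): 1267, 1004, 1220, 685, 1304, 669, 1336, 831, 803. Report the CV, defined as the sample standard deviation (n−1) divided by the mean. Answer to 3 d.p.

n = 9, Σ = 9119, M = 1013.2222
Σ(x−M)² = 599599.556; s = √(599599.556/8) = 273.7699
CV = 273.7699 / 1013.2222 = 0.27020

0.270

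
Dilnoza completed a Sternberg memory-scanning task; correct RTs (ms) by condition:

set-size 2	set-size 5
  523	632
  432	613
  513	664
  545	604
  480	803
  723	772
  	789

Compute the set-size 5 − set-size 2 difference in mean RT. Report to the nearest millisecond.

161 ms

M(set-size 2) = 3216/6 = 536.000
M(set-size 5) = 4877/7 = 696.714
Difference = 696.714 − 536.000 = 160.714 ms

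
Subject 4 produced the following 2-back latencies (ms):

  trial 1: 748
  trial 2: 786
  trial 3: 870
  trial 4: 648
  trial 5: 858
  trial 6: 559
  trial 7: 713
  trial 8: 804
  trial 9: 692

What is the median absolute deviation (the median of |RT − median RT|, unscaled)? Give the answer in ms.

56 ms

Sorted: 559, 648, 692, 713, 748, 786, 804, 858, 870 → median = 748
|x − 748|: 0, 38, 122, 100, 110, 189, 35, 56, 56
Sorted deviations: 0, 35, 38, 56, 56, 100, 110, 122, 189 → MAD = 56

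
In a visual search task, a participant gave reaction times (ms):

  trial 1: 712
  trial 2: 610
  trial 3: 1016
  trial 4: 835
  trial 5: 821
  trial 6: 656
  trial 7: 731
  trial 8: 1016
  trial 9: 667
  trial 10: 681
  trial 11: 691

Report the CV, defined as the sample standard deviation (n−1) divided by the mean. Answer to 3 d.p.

n = 11, Σ = 8436, M = 766.9091
Σ(x−M)² = 196004.909; s = √(196004.909/10) = 140.0018
CV = 140.0018 / 766.9091 = 0.18255

0.183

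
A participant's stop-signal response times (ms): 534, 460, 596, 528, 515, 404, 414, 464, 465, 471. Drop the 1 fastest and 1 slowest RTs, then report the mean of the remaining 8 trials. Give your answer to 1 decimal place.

481.4 ms

Sorted: 404, 414, 460, 464, 465, 471, 515, 528, 534, 596
Drop lowest 1 (404) and highest 1 (596)
Remaining (n=8): Σ = 3851, mean = 3851/8 = 481.375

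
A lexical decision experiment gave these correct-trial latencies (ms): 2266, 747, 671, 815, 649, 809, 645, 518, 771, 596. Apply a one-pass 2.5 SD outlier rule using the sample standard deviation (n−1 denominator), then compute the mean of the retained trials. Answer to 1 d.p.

691.2 ms

n = 10, ΣRT = 8487, M = 848.700
Σ(x−M)² = 2314002.10; s = √(2314002.10/9) = 507.061
Cutoffs: 848.700 ± 2.5·507.061 → [-419.0, 2116.4]
Outside: 2266 → excluded.
Retained (n=9): Σ = 6221, mean = 6221/9 = 691.222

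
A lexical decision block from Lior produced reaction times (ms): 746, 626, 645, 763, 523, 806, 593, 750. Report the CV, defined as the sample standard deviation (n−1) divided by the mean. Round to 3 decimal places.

0.145

n = 8, Σ = 5452, M = 681.5000
Σ(x−M)² = 68362.000; s = √(68362.000/7) = 98.8231
CV = 98.8231 / 681.5000 = 0.14501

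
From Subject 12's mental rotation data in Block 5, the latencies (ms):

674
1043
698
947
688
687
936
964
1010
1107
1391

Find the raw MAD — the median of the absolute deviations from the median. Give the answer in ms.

Sorted: 674, 687, 688, 698, 936, 947, 964, 1010, 1043, 1107, 1391 → median = 947
|x − 947|: 273, 96, 249, 0, 259, 260, 11, 17, 63, 160, 444
Sorted deviations: 0, 11, 17, 63, 96, 160, 249, 259, 260, 273, 444 → MAD = 160

160 ms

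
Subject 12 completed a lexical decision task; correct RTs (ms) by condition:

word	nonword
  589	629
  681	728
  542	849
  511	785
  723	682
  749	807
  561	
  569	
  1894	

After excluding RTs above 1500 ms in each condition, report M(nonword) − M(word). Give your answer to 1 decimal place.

word: exclude 1894
M(word) = 4925/8 = 615.625
M(nonword) = 4480/6 = 746.667
Difference = 746.667 − 615.625 = 131.042 ms

131.0 ms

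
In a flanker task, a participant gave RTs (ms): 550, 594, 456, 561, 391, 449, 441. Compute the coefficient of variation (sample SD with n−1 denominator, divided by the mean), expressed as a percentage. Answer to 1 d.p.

15.4%

n = 7, Σ = 3442, M = 491.7143
Σ(x−M)² = 34475.429; s = √(34475.429/6) = 75.8017
CV = 75.8017 / 491.7143 = 0.15416 = 15.416%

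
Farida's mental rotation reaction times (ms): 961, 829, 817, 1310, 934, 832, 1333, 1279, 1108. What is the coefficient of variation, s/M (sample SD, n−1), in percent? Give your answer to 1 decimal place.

20.7%

n = 9, Σ = 9403, M = 1044.7778
Σ(x−M)² = 375279.556; s = √(375279.556/8) = 216.5870
CV = 216.5870 / 1044.7778 = 0.20730 = 20.730%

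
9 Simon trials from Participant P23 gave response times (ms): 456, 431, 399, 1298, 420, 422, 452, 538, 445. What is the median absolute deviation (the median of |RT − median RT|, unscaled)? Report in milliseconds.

Sorted: 399, 420, 422, 431, 445, 452, 456, 538, 1298 → median = 445
|x − 445|: 11, 14, 46, 853, 25, 23, 7, 93, 0
Sorted deviations: 0, 7, 11, 14, 23, 25, 46, 93, 853 → MAD = 23

23 ms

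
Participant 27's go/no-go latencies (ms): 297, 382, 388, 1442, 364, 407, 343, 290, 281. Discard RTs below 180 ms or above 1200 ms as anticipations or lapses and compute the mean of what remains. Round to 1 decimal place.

Excluded: 1442
Retained (n=8): Σ = 2752
Mean = 2752/8 = 344.0000

344.0 ms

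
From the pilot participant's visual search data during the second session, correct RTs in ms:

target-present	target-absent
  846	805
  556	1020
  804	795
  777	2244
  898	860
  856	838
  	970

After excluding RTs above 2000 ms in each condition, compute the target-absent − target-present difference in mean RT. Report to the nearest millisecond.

target-absent: exclude 2244
M(target-present) = 4737/6 = 789.500
M(target-absent) = 5288/6 = 881.333
Difference = 881.333 − 789.500 = 91.833 ms

92 ms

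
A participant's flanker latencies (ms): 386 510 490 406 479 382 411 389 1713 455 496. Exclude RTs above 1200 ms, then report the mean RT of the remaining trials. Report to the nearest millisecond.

Excluded: 1713
Retained (n=10): Σ = 4404
Mean = 4404/10 = 440.4000

440 ms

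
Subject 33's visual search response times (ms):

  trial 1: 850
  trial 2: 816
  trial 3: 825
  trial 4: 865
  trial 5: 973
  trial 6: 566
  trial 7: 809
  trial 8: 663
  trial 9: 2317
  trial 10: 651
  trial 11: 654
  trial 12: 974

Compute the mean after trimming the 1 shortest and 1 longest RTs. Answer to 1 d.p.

808.0 ms

Sorted: 566, 651, 654, 663, 809, 816, 825, 850, 865, 973, 974, 2317
Drop lowest 1 (566) and highest 1 (2317)
Remaining (n=10): Σ = 8080, mean = 8080/10 = 808.000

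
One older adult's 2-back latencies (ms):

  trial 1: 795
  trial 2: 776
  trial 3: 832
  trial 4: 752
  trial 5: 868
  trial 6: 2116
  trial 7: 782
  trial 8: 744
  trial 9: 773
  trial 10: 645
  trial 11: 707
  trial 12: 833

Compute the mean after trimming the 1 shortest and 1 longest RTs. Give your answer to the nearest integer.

Sorted: 645, 707, 744, 752, 773, 776, 782, 795, 832, 833, 868, 2116
Drop lowest 1 (645) and highest 1 (2116)
Remaining (n=10): Σ = 7862, mean = 7862/10 = 786.200

786 ms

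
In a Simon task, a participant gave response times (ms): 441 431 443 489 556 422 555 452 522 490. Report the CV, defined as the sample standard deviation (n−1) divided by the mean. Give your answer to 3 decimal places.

0.105

n = 10, Σ = 4801, M = 480.1000
Σ(x−M)² = 22784.900; s = √(22784.900/9) = 50.3156
CV = 50.3156 / 480.1000 = 0.10480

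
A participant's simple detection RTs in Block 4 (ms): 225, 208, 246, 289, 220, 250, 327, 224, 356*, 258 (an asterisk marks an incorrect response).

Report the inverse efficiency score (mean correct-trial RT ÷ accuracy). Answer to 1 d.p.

Correct trials (n=9): 225, 208, 246, 289, 220, 250, 327, 224, 258
Mean correct RT = 2247/9 = 249.6667 ms
Proportion correct = 9/10
IES = 249.6667 / (9/10) = 277.407 ms

277.4 ms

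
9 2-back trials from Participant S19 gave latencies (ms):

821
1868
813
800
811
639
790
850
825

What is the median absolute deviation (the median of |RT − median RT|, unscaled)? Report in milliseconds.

13 ms

Sorted: 639, 790, 800, 811, 813, 821, 825, 850, 1868 → median = 813
|x − 813|: 8, 1055, 0, 13, 2, 174, 23, 37, 12
Sorted deviations: 0, 2, 8, 12, 13, 23, 37, 174, 1055 → MAD = 13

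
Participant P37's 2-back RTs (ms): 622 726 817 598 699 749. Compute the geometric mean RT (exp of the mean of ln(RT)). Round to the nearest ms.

ln(RT): 6.4329, 6.5876, 6.7056, 6.3936, 6.5497, 6.6187
Mean ln(RT) = 39.2881/6 = 6.54802
Geometric mean = exp(6.54802) = 697.86 ms

698 ms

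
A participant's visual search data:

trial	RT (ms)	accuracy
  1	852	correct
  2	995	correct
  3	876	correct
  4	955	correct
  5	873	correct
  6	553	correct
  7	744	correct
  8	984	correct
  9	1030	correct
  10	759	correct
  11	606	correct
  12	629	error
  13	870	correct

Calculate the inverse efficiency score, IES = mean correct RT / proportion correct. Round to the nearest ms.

Correct trials (n=12): 852, 995, 876, 955, 873, 553, 744, 984, 1030, 759, 606, 870
Mean correct RT = 10097/12 = 841.4167 ms
Proportion correct = 12/13
IES = 841.4167 / (12/13) = 911.535 ms

912 ms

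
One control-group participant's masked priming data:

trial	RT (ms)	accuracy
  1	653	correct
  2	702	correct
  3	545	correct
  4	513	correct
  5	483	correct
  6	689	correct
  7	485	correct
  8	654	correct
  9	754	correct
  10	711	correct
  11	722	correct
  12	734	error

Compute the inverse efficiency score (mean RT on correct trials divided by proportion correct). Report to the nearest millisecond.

685 ms

Correct trials (n=11): 653, 702, 545, 513, 483, 689, 485, 654, 754, 711, 722
Mean correct RT = 6911/11 = 628.2727 ms
Proportion correct = 11/12
IES = 628.2727 / (11/12) = 685.388 ms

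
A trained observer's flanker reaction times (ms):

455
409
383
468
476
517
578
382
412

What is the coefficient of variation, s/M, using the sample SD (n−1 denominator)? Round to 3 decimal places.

0.144

n = 9, Σ = 4080, M = 453.3333
Σ(x−M)² = 34036.000; s = √(34036.000/8) = 65.2265
CV = 65.2265 / 453.3333 = 0.14388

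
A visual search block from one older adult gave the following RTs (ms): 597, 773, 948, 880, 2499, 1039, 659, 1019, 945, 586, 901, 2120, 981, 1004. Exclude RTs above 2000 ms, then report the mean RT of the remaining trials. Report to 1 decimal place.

Excluded: 2120, 2499
Retained (n=12): Σ = 10332
Mean = 10332/12 = 861.0000

861.0 ms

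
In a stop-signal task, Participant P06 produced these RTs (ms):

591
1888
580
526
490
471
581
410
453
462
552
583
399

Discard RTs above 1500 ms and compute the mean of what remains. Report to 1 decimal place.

508.2 ms

Excluded: 1888
Retained (n=12): Σ = 6098
Mean = 6098/12 = 508.1667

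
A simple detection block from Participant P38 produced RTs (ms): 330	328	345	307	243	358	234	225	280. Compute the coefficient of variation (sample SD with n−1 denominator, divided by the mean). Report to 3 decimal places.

n = 9, Σ = 2650, M = 294.4444
Σ(x−M)² = 20474.222; s = √(20474.222/8) = 50.5893
CV = 50.5893 / 294.4444 = 0.17181

0.172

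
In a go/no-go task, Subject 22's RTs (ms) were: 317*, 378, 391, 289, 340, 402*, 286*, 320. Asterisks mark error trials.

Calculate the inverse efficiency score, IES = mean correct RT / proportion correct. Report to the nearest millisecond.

550 ms

Correct trials (n=5): 378, 391, 289, 340, 320
Mean correct RT = 1718/5 = 343.6000 ms
Proportion correct = 5/8
IES = 343.6000 / (5/8) = 549.760 ms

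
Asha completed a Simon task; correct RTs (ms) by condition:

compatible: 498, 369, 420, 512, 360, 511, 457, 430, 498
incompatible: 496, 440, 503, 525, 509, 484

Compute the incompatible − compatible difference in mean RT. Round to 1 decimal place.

M(compatible) = 4055/9 = 450.556
M(incompatible) = 2957/6 = 492.833
Difference = 492.833 − 450.556 = 42.278 ms

42.3 ms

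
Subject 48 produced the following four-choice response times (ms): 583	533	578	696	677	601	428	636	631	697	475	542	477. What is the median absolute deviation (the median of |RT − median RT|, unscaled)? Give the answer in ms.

Sorted: 428, 475, 477, 533, 542, 578, 583, 601, 631, 636, 677, 696, 697 → median = 583
|x − 583|: 0, 50, 5, 113, 94, 18, 155, 53, 48, 114, 108, 41, 106
Sorted deviations: 0, 5, 18, 41, 48, 50, 53, 94, 106, 108, 113, 114, 155 → MAD = 53

53 ms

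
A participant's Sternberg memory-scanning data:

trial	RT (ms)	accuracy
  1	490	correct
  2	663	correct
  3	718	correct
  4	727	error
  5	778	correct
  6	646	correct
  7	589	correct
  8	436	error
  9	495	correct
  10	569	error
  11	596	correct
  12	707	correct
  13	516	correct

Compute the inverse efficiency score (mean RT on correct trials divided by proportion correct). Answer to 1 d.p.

805.7 ms

Correct trials (n=10): 490, 663, 718, 778, 646, 589, 495, 596, 707, 516
Mean correct RT = 6198/10 = 619.8000 ms
Proportion correct = 10/13
IES = 619.8000 / (10/13) = 805.740 ms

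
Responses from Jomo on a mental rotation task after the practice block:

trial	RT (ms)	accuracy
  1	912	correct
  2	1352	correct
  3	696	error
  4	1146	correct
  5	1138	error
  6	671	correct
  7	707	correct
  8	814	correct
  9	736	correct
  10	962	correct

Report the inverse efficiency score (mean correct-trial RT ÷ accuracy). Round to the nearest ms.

1141 ms

Correct trials (n=8): 912, 1352, 1146, 671, 707, 814, 736, 962
Mean correct RT = 7300/8 = 912.5000 ms
Proportion correct = 8/10
IES = 912.5000 / (8/10) = 1140.625 ms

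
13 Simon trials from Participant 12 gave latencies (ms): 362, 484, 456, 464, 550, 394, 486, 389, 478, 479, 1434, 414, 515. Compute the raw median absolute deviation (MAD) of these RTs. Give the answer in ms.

37 ms

Sorted: 362, 389, 394, 414, 456, 464, 478, 479, 484, 486, 515, 550, 1434 → median = 478
|x − 478|: 116, 6, 22, 14, 72, 84, 8, 89, 0, 1, 956, 64, 37
Sorted deviations: 0, 1, 6, 8, 14, 22, 37, 64, 72, 84, 89, 116, 956 → MAD = 37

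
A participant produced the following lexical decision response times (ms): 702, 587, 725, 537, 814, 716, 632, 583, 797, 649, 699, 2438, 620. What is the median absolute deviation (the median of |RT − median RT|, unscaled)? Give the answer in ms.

79 ms

Sorted: 537, 583, 587, 620, 632, 649, 699, 702, 716, 725, 797, 814, 2438 → median = 699
|x − 699|: 3, 112, 26, 162, 115, 17, 67, 116, 98, 50, 0, 1739, 79
Sorted deviations: 0, 3, 17, 26, 50, 67, 79, 98, 112, 115, 116, 162, 1739 → MAD = 79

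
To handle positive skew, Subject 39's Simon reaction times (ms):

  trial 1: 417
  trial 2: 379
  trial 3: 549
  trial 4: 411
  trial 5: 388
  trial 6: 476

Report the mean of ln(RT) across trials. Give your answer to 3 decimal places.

ln(RT): 6.0331, 5.9375, 6.3081, 6.0186, 5.9610, 6.1654
Σ ln(RT) = 36.4237
Mean = 36.4237/6 = 6.07062

6.071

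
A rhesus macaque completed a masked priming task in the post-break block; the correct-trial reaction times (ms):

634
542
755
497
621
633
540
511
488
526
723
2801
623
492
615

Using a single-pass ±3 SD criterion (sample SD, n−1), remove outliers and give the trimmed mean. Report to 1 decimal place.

n = 15, ΣRT = 11001, M = 733.400
Σ(x−M)² = 4675239.60; s = √(4675239.60/14) = 577.880
Cutoffs: 733.400 ± 3·577.880 → [-1000.2, 2467.0]
Outside: 2801 → excluded.
Retained (n=14): Σ = 8200, mean = 8200/14 = 585.714

585.7 ms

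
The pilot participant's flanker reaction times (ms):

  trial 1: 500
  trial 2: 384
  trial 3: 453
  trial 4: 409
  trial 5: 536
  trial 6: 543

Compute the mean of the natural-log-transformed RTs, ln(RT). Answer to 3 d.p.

6.146

ln(RT): 6.2146, 5.9506, 6.1159, 6.0137, 6.2841, 6.2971
Σ ln(RT) = 36.8761
Mean = 36.8761/6 = 6.14602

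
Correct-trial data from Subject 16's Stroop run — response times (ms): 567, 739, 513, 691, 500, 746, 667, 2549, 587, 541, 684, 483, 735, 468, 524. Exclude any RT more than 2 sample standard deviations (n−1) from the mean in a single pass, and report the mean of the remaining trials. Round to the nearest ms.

n = 15, ΣRT = 10994, M = 732.933
Σ(x−M)² = 3671416.93; s = √(3671416.93/14) = 512.098
Cutoffs: 732.933 ± 2·512.098 → [-291.3, 1757.1]
Outside: 2549 → excluded.
Retained (n=14): Σ = 8445, mean = 8445/14 = 603.214

603 ms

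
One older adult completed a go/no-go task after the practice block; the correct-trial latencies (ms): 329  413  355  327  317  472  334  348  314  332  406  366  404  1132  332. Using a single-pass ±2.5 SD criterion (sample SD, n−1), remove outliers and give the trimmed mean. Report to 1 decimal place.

n = 15, ΣRT = 6181, M = 412.067
Σ(x−M)² = 583188.93; s = √(583188.93/14) = 204.099
Cutoffs: 412.067 ± 2.5·204.099 → [-98.2, 922.3]
Outside: 1132 → excluded.
Retained (n=14): Σ = 5049, mean = 5049/14 = 360.643

360.6 ms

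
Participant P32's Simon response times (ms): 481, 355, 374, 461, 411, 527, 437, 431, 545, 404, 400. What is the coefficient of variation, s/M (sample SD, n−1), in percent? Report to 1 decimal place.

13.7%

n = 11, Σ = 4826, M = 438.7273
Σ(x−M)² = 36106.182; s = √(36106.182/10) = 60.0884
CV = 60.0884 / 438.7273 = 0.13696 = 13.696%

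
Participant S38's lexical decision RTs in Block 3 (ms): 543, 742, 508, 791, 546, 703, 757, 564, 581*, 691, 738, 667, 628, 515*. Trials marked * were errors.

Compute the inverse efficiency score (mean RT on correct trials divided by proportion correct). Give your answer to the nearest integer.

Correct trials (n=12): 543, 742, 508, 791, 546, 703, 757, 564, 691, 738, 667, 628
Mean correct RT = 7878/12 = 656.5000 ms
Proportion correct = 12/14
IES = 656.5000 / (12/14) = 765.917 ms

766 ms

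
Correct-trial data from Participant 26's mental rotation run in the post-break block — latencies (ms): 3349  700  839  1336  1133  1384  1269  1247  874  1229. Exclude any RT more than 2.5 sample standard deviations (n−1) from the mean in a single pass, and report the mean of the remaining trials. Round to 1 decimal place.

1112.3 ms

n = 10, ΣRT = 13360, M = 1336.000
Σ(x−M)² = 4984490.00; s = √(4984490.00/9) = 744.199
Cutoffs: 1336.000 ± 2.5·744.199 → [-524.5, 3196.5]
Outside: 3349 → excluded.
Retained (n=9): Σ = 10011, mean = 10011/9 = 1112.333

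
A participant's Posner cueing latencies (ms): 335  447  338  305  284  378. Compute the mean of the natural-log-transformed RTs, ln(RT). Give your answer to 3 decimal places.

5.841

ln(RT): 5.8141, 6.1026, 5.8230, 5.7203, 5.6490, 5.9349
Σ ln(RT) = 35.0439
Mean = 35.0439/6 = 5.84065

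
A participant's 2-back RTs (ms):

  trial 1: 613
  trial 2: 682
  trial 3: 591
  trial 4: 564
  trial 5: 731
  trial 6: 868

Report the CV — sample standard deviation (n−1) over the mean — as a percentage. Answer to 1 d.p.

n = 6, Σ = 4049, M = 674.8333
Σ(x−M)² = 63654.833; s = √(63654.833/5) = 112.8316
CV = 112.8316 / 674.8333 = 0.16720 = 16.720%

16.7%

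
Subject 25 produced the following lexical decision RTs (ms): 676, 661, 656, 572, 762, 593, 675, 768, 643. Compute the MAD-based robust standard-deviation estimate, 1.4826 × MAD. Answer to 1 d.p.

Sorted: 572, 593, 643, 656, 661, 675, 676, 762, 768 → median = 661
|x − 661| sorted: 0, 5, 14, 15, 18, 68, 89, 101, 107 → MAD = 18
Robust SD ≈ 1.4826 × 18 = 26.687

26.7 ms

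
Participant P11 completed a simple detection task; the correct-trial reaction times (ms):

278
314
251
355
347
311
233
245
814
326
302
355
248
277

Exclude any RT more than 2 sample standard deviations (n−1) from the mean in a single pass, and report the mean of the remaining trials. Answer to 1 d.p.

n = 14, ΣRT = 4656, M = 332.571
Σ(x−M)² = 272231.43; s = √(272231.43/13) = 144.710
Cutoffs: 332.571 ± 2·144.710 → [43.2, 622.0]
Outside: 814 → excluded.
Retained (n=13): Σ = 3842, mean = 3842/13 = 295.538

295.5 ms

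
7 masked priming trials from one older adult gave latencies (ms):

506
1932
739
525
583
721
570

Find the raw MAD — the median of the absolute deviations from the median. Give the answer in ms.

Sorted: 506, 525, 570, 583, 721, 739, 1932 → median = 583
|x − 583|: 77, 1349, 156, 58, 0, 138, 13
Sorted deviations: 0, 13, 58, 77, 138, 156, 1349 → MAD = 77

77 ms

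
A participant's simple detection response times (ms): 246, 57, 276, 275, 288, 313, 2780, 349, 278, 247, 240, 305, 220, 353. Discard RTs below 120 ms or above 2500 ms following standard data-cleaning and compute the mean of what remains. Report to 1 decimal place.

282.5 ms

Excluded: 57, 2780
Retained (n=12): Σ = 3390
Mean = 3390/12 = 282.5000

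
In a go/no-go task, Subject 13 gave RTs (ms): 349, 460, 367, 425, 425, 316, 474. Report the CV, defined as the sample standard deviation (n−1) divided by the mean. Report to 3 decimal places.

n = 7, Σ = 2816, M = 402.2857
Σ(x−M)² = 21035.429; s = √(21035.429/6) = 59.2107
CV = 59.2107 / 402.2857 = 0.14719

0.147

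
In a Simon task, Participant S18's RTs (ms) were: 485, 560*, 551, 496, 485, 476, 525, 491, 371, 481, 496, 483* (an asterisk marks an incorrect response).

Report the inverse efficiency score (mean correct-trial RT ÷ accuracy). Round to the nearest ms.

583 ms

Correct trials (n=10): 485, 551, 496, 485, 476, 525, 491, 371, 481, 496
Mean correct RT = 4857/10 = 485.7000 ms
Proportion correct = 10/12
IES = 485.7000 / (10/12) = 582.840 ms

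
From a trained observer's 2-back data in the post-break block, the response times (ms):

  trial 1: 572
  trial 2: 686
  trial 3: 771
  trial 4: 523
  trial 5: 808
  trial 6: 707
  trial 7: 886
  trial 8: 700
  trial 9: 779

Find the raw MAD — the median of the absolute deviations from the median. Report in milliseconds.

Sorted: 523, 572, 686, 700, 707, 771, 779, 808, 886 → median = 707
|x − 707|: 135, 21, 64, 184, 101, 0, 179, 7, 72
Sorted deviations: 0, 7, 21, 64, 72, 101, 135, 179, 184 → MAD = 72

72 ms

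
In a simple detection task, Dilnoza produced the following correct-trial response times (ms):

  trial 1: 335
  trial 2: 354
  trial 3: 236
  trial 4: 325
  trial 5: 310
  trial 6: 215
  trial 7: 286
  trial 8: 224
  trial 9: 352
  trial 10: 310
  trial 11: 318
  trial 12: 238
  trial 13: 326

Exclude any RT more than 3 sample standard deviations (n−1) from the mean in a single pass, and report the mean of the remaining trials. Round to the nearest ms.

n = 13, ΣRT = 3829, M = 294.538
Σ(x−M)² = 29419.23; s = √(29419.23/12) = 49.514
Cutoffs: 294.538 ± 3·49.514 → [146.0, 443.1]
No RTs fall outside the cutoffs; all 13 retained. Mean = 3829/13 = 294.538

295 ms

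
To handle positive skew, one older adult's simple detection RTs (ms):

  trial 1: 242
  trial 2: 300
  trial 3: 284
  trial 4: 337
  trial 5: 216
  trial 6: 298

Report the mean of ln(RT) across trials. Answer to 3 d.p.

ln(RT): 5.4889, 5.7038, 5.6490, 5.8201, 5.3753, 5.6971
Σ ln(RT) = 33.7341
Mean = 33.7341/6 = 5.62236

5.622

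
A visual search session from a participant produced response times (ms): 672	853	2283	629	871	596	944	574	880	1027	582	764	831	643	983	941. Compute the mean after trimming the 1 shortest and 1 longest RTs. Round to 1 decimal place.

Sorted: 574, 582, 596, 629, 643, 672, 764, 831, 853, 871, 880, 941, 944, 983, 1027, 2283
Drop lowest 1 (574) and highest 1 (2283)
Remaining (n=14): Σ = 11216, mean = 11216/14 = 801.143

801.1 ms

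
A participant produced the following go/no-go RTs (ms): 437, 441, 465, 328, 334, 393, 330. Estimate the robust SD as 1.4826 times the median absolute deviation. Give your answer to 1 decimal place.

Sorted: 328, 330, 334, 393, 437, 441, 465 → median = 393
|x − 393| sorted: 0, 44, 48, 59, 63, 65, 72 → MAD = 59
Robust SD ≈ 1.4826 × 59 = 87.473

87.5 ms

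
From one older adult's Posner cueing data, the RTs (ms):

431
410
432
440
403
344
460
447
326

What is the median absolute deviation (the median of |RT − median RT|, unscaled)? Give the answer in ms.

21 ms

Sorted: 326, 344, 403, 410, 431, 432, 440, 447, 460 → median = 431
|x − 431|: 0, 21, 1, 9, 28, 87, 29, 16, 105
Sorted deviations: 0, 1, 9, 16, 21, 28, 29, 87, 105 → MAD = 21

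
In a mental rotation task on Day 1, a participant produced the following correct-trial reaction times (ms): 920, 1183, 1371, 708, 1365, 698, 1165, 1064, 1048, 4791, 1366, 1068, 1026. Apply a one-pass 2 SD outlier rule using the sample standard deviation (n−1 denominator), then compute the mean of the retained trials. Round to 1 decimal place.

n = 13, ΣRT = 17773, M = 1367.154
Σ(x−M)² = 13279359.69; s = √(13279359.69/12) = 1051.957
Cutoffs: 1367.154 ± 2·1051.957 → [-736.8, 3471.1]
Outside: 4791 → excluded.
Retained (n=12): Σ = 12982, mean = 12982/12 = 1081.833

1081.8 ms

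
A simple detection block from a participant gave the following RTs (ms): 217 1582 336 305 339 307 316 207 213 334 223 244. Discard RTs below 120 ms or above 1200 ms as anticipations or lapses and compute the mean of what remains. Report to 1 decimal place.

276.5 ms

Excluded: 1582
Retained (n=11): Σ = 3041
Mean = 3041/11 = 276.4545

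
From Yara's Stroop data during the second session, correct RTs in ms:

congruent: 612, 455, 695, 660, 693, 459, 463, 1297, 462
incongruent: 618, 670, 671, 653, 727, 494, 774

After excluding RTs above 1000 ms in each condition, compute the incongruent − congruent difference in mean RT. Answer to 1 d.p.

95.8 ms

congruent: exclude 1297
M(congruent) = 4499/8 = 562.375
M(incongruent) = 4607/7 = 658.143
Difference = 658.143 − 562.375 = 95.768 ms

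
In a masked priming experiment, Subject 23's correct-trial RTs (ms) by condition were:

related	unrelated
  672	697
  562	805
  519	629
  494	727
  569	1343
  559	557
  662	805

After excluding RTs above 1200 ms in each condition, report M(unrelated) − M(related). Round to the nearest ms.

unrelated: exclude 1343
M(related) = 4037/7 = 576.714
M(unrelated) = 4220/6 = 703.333
Difference = 703.333 − 576.714 = 126.619 ms

127 ms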